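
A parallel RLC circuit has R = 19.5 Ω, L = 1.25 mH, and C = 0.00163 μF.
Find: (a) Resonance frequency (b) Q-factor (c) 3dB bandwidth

Step 1 — Resonance: ω₀ = 1/√(LC) = 1/√(0.00125·1.63e-09) = 7.006e+05 rad/s.
Step 2 — f₀ = ω₀/(2π) = 1.115e+05 Hz.
Step 3 — Parallel Q: Q = R/(ω₀L) = 19.5/(7.006e+05·0.00125) = 0.02227.
Step 4 — Bandwidth: Δω = ω₀/Q = 3.146e+07 rad/s; BW = Δω/(2π) = 5.007e+06 Hz.

(a) f₀ = 1.115e+05 Hz  (b) Q = 0.02227  (c) BW = 5.007e+06 Hz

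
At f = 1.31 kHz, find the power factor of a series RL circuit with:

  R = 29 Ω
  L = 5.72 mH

Step 1 — Angular frequency: ω = 2π·f = 2π·1310 = 8231 rad/s.
Step 2 — Component impedances:
  R: Z = R = 29 Ω
  L: Z = jωL = j·8231·0.00572 = 0 + j47.08 Ω
Step 3 — Series combination: Z_total = R + L = 29 + j47.08 Ω = 55.3∠58.4° Ω.
Step 4 — Power factor: PF = cos(φ) = Re(Z)/|Z| = 29/55.296 = 0.5245.
Step 5 — Type: Im(Z) = 47.08 ⇒ lagging (phase φ = 58.4°).

PF = 0.5245 (lagging, φ = 58.4°)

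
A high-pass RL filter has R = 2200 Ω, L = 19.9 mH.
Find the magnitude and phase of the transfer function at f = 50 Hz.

Step 1 — Angular frequency: ω = 2π·50 = 314.2 rad/s.
Step 2 — Transfer function: H(jω) = jωL/(R + jωL).
Step 3 — Numerator jωL = j·6.252; denominator R + jωL = 2200 + j6.252.
Step 4 — H = 8.075e-06 + j0.002842.
Step 5 — Magnitude: |H| = 0.002842 (-50.9 dB); phase: φ = 89.8°.

|H| = 0.002842 (-50.9 dB), φ = 89.8°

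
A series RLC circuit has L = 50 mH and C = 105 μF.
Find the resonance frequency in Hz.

Step 1 — Resonance condition Im(Z)=0 gives ω₀ = 1/√(LC).
Step 2 — ω₀ = 1/√(0.05·0.000105) = 436.4 rad/s.
Step 3 — f₀ = ω₀/(2π) = 69.46 Hz.

f₀ = 69.46 Hz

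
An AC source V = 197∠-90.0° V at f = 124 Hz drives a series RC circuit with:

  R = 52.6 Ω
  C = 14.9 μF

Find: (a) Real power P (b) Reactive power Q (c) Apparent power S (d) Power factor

Step 1 — Angular frequency: ω = 2π·f = 2π·124 = 779.1 rad/s.
Step 2 — Component impedances:
  R: Z = R = 52.6 Ω
  C: Z = 1/(jωC) = -j/(ω·C) = 0 - j86.14 Ω
Step 3 — Series combination: Z_total = R + C = 52.6 - j86.14 Ω = 100.9∠-58.6° Ω.
Step 4 — Source phasor: V = 197∠-90.0° V = 0 - j197 V.
Step 5 — Current: I = V / Z = 1.666 - j1.017 A = 1.952∠-31.4° A.
Step 6 — Complex power: S = V·I* = 200.4 - j328.2 VA.
Step 7 — Real power: P = Re(S) = 200.4 W.
Step 8 — Reactive power: Q = Im(S) = -328.2 VAR.
Step 9 — Apparent power: |S| = 384.5 VA.
Step 10 — Power factor: PF = P/|S| = 0.5211 (leading).

(a) P = 200.4 W  (b) Q = -328.2 VAR  (c) S = 384.5 VA  (d) PF = 0.5211 (leading)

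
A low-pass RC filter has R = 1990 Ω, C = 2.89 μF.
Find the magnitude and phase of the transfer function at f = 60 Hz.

Step 1 — Angular frequency: ω = 2π·60 = 377 rad/s.
Step 2 — Transfer function: H(jω) = 1/(1 + jωRC).
Step 3 — Denominator: 1 + jωRC = 1 + j·377·1990·2.89e-06 = 1 + j2.168.
Step 4 — H = 0.1754 - j0.3803.
Step 5 — Magnitude: |H| = 0.4188 (-7.6 dB); phase: φ = -65.2°.

|H| = 0.4188 (-7.6 dB), φ = -65.2°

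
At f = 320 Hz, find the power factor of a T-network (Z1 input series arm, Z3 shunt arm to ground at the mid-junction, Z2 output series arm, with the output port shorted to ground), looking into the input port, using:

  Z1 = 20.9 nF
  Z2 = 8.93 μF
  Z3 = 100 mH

Step 1 — Angular frequency: ω = 2π·f = 2π·320 = 2011 rad/s.
Step 2 — Component impedances:
  Z1: Z = 1/(jωC) = -j/(ω·C) = 0 - j2.38e+04 Ω
  Z2: Z = 1/(jωC) = -j/(ω·C) = 0 - j55.7 Ω
  Z3: Z = jωL = j·2011·0.1 = 0 + j201.1 Ω
Step 3 — With the output port shorted to ground, the output series arm Z2 runs from the junction to ground; the shunt arm Z3 also runs from the junction to ground. They appear in parallel: Z3 || Z2 = 0 - j77.03 Ω.
Step 4 — Series with input arm Z1: Z_in = Z1 + (Z3 || Z2) = 0 - j2.387e+04 Ω = 2.387e+04∠-90.0° Ω.
Step 5 — Power factor: PF = cos(φ) = Re(Z)/|Z| = 0/2.387e+04 = 0.
Step 6 — Type: Im(Z) = -2.387e+04 ⇒ leading (phase φ = -90.0°).

PF = 0 (leading, φ = -90.0°)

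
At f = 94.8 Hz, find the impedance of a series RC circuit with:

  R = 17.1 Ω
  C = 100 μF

Step 1 — Angular frequency: ω = 2π·f = 2π·94.8 = 595.6 rad/s.
Step 2 — Component impedances:
  R: Z = R = 17.1 Ω
  C: Z = 1/(jωC) = -j/(ω·C) = 0 - j16.79 Ω
Step 3 — Series combination: Z_total = R + C = 17.1 - j16.79 Ω = 23.96∠-44.5° Ω.

Z = 17.1 - j16.79 Ω = 23.96∠-44.5° Ω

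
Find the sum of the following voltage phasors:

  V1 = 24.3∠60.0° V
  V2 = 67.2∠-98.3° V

Step 1 — Convert each phasor to rectangular form:
  V1 = 24.3·(cos(60.0°) + j·sin(60.0°)) = 12.15 + j21.04 V
  V2 = 67.2·(cos(-98.3°) + j·sin(-98.3°)) = -9.701 - j66.5 V
Step 2 — Sum components: V_total = 2.449 - j45.45 V.
Step 3 — Convert to polar: |V_total| = 45.52 V, ∠V_total = -86.9°.

V_total = 45.52∠-86.9° V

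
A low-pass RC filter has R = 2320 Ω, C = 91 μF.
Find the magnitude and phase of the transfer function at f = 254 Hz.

Step 1 — Angular frequency: ω = 2π·254 = 1596 rad/s.
Step 2 — Transfer function: H(jω) = 1/(1 + jωRC).
Step 3 — Denominator: 1 + jωRC = 1 + j·1596·2320·9.1e-05 = 1 + j336.9.
Step 4 — H = 8.809e-06 - j0.002968.
Step 5 — Magnitude: |H| = 0.002968 (-50.6 dB); phase: φ = -89.8°.

|H| = 0.002968 (-50.6 dB), φ = -89.8°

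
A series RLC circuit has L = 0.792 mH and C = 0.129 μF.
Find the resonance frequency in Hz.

Step 1 — Resonance condition Im(Z)=0 gives ω₀ = 1/√(LC).
Step 2 — ω₀ = 1/√(0.000792·1.29e-07) = 9.893e+04 rad/s.
Step 3 — f₀ = ω₀/(2π) = 1.575e+04 Hz.

f₀ = 1.575e+04 Hz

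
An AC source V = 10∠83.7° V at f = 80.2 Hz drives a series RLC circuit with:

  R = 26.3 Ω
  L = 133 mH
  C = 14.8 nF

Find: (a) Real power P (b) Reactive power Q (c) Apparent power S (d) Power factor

Step 1 — Angular frequency: ω = 2π·f = 2π·80.2 = 503.9 rad/s.
Step 2 — Component impedances:
  R: Z = R = 26.3 Ω
  L: Z = jωL = j·503.9·0.133 = 0 + j67.02 Ω
  C: Z = 1/(jωC) = -j/(ω·C) = 0 - j1.341e+05 Ω
Step 3 — Series combination: Z_total = R + L + C = 26.3 - j1.34e+05 Ω = 1.34e+05∠-90.0° Ω.
Step 4 — Source phasor: V = 10∠83.7° V = 1.097 + j9.94 V.
Step 5 — Current: I = V / Z = -7.416e-05 + j8.203e-06 A = 7.462e-05∠173.7° A.
Step 6 — Complex power: S = V·I* = 1.464e-07 - j0.0007462 VA.
Step 7 — Real power: P = Re(S) = 1.464e-07 W.
Step 8 — Reactive power: Q = Im(S) = -0.0007462 VAR.
Step 9 — Apparent power: |S| = 0.0007462 VA.
Step 10 — Power factor: PF = P/|S| = 0.0001962 (leading).

(a) P = 1.464e-07 W  (b) Q = -0.0007462 VAR  (c) S = 0.0007462 VA  (d) PF = 0.0001962 (leading)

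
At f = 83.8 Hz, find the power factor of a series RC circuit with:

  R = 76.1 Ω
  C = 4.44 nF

Step 1 — Angular frequency: ω = 2π·f = 2π·83.8 = 526.5 rad/s.
Step 2 — Component impedances:
  R: Z = R = 76.1 Ω
  C: Z = 1/(jωC) = -j/(ω·C) = 0 - j4.278e+05 Ω
Step 3 — Series combination: Z_total = R + C = 76.1 - j4.278e+05 Ω = 4.278e+05∠-90.0° Ω.
Step 4 — Power factor: PF = cos(φ) = Re(Z)/|Z| = 76.1/4.278e+05 = 0.0001779.
Step 5 — Type: Im(Z) = -4.278e+05 ⇒ leading (phase φ = -90.0°).

PF = 0.0001779 (leading, φ = -90.0°)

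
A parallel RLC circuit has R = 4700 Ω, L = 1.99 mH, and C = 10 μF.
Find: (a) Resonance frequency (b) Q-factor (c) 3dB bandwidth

Step 1 — Resonance: ω₀ = 1/√(LC) = 1/√(0.00199·1e-05) = 7089 rad/s.
Step 2 — f₀ = ω₀/(2π) = 1128 Hz.
Step 3 — Parallel Q: Q = R/(ω₀L) = 4700/(7089·0.00199) = 333.2.
Step 4 — Bandwidth: Δω = ω₀/Q = 21.28 rad/s; BW = Δω/(2π) = 3.386 Hz.

(a) f₀ = 1128 Hz  (b) Q = 333.2  (c) BW = 3.386 Hz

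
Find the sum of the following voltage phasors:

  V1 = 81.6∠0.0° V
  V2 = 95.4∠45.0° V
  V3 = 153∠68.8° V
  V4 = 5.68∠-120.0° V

Step 1 — Convert each phasor to rectangular form:
  V1 = 81.6·(cos(0.0°) + j·sin(0.0°)) = 81.6 V
  V2 = 95.4·(cos(45.0°) + j·sin(45.0°)) = 67.46 + j67.46 V
  V3 = 153·(cos(68.8°) + j·sin(68.8°)) = 55.33 + j142.6 V
  V4 = 5.68·(cos(-120.0°) + j·sin(-120.0°)) = -2.84 - j4.919 V
Step 2 — Sum components: V_total = 201.5 + j205.2 V.
Step 3 — Convert to polar: |V_total| = 287.6 V, ∠V_total = 45.5°.

V_total = 287.6∠45.5° V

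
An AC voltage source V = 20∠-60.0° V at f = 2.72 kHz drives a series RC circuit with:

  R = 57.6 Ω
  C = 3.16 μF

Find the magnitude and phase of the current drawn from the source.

Step 1 — Angular frequency: ω = 2π·f = 2π·2720 = 1.709e+04 rad/s.
Step 2 — Component impedances:
  R: Z = R = 57.6 Ω
  C: Z = 1/(jωC) = -j/(ω·C) = 0 - j18.52 Ω
Step 3 — Series combination: Z_total = R + C = 57.6 - j18.52 Ω = 60.5∠-17.8° Ω.
Step 4 — Source phasor: V = 20∠-60.0° V = 10 - j17.32 V.
Step 5 — Ohm's law: I = V / Z_total = (10 - j17.32) / (57.6 - j18.52) = 0.245 - j0.222 A.
Step 6 — Convert to polar: |I| = 0.3306 A, ∠I = -42.2°.

I = 0.3306∠-42.2° A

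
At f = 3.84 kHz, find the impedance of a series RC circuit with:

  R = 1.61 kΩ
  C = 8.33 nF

Step 1 — Angular frequency: ω = 2π·f = 2π·3840 = 2.413e+04 rad/s.
Step 2 — Component impedances:
  R: Z = R = 1610 Ω
  C: Z = 1/(jωC) = -j/(ω·C) = 0 - j4976 Ω
Step 3 — Series combination: Z_total = R + C = 1610 - j4976 Ω = 5230∠-72.1° Ω.

Z = 1610 - j4976 Ω = 5230∠-72.1° Ω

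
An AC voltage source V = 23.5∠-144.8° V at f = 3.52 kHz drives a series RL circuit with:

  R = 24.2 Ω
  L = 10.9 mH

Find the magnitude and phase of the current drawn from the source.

Step 1 — Angular frequency: ω = 2π·f = 2π·3520 = 2.212e+04 rad/s.
Step 2 — Component impedances:
  R: Z = R = 24.2 Ω
  L: Z = jωL = j·2.212e+04·0.0109 = 0 + j241.1 Ω
Step 3 — Series combination: Z_total = R + L = 24.2 + j241.1 Ω = 242.3∠84.3° Ω.
Step 4 — Source phasor: V = 23.5∠-144.8° V = -19.2 - j13.55 V.
Step 5 — Ohm's law: I = V / Z_total = (-19.2 - j13.55) / (24.2 + j241.1) = -0.06355 + j0.07328 A.
Step 6 — Convert to polar: |I| = 0.09699 A, ∠I = 130.9°.

I = 0.09699∠130.9° A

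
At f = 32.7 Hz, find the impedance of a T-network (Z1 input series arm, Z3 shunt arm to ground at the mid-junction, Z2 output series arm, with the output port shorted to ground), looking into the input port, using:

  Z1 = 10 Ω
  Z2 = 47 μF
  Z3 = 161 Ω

Step 1 — Angular frequency: ω = 2π·f = 2π·32.7 = 205.5 rad/s.
Step 2 — Component impedances:
  Z1: Z = R = 10 Ω
  Z2: Z = 1/(jωC) = -j/(ω·C) = 0 - j103.6 Ω
  Z3: Z = R = 161 Ω
Step 3 — With the output port shorted to ground, the output series arm Z2 runs from the junction to ground; the shunt arm Z3 also runs from the junction to ground. They appear in parallel: Z3 || Z2 = 47.12 - j73.25 Ω.
Step 4 — Series with input arm Z1: Z_in = Z1 + (Z3 || Z2) = 57.12 - j73.25 Ω = 92.89∠-52.1° Ω.

Z = 57.12 - j73.25 Ω = 92.89∠-52.1° Ω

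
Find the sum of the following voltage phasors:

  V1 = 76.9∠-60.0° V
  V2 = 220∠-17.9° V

Step 1 — Convert each phasor to rectangular form:
  V1 = 76.9·(cos(-60.0°) + j·sin(-60.0°)) = 38.45 - j66.6 V
  V2 = 220·(cos(-17.9°) + j·sin(-17.9°)) = 209.4 - j67.62 V
Step 2 — Sum components: V_total = 247.8 - j134.2 V.
Step 3 — Convert to polar: |V_total| = 281.8 V, ∠V_total = -28.4°.

V_total = 281.8∠-28.4° V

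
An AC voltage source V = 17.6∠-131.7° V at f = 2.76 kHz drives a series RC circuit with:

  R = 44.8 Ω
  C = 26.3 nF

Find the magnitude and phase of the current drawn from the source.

Step 1 — Angular frequency: ω = 2π·f = 2π·2760 = 1.734e+04 rad/s.
Step 2 — Component impedances:
  R: Z = R = 44.8 Ω
  C: Z = 1/(jωC) = -j/(ω·C) = 0 - j2193 Ω
Step 3 — Series combination: Z_total = R + C = 44.8 - j2193 Ω = 2193∠-88.8° Ω.
Step 4 — Source phasor: V = 17.6∠-131.7° V = -11.71 - j13.14 V.
Step 5 — Ohm's law: I = V / Z_total = (-11.71 - j13.14) / (44.8 - j2193) = 0.005882 - j0.00546 A.
Step 6 — Convert to polar: |I| = 0.008025 A, ∠I = -42.9°.

I = 0.008025∠-42.9° A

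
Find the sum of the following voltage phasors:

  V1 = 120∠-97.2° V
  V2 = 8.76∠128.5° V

Step 1 — Convert each phasor to rectangular form:
  V1 = 120·(cos(-97.2°) + j·sin(-97.2°)) = -15.04 - j119.1 V
  V2 = 8.76·(cos(128.5°) + j·sin(128.5°)) = -5.453 + j6.856 V
Step 2 — Sum components: V_total = -20.49 - j112.2 V.
Step 3 — Convert to polar: |V_total| = 114.1 V, ∠V_total = -100.4°.

V_total = 114.1∠-100.4° V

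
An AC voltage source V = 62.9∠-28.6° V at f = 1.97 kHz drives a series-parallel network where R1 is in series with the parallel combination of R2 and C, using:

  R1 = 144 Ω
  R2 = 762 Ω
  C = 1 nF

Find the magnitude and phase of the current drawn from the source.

Step 1 — Angular frequency: ω = 2π·f = 2π·1970 = 1.238e+04 rad/s.
Step 2 — Component impedances:
  R1: Z = R = 144 Ω
  R2: Z = R = 762 Ω
  C: Z = 1/(jωC) = -j/(ω·C) = 0 - j8.079e+04 Ω
Step 3 — Parallel branch: R2 || C = 1/(1/R2 + 1/C) = 761.9 - j7.186 Ω.
Step 4 — Series with R1: Z_total = R1 + (R2 || C) = 905.9 - j7.186 Ω = 906∠-0.5° Ω.
Step 5 — Source phasor: V = 62.9∠-28.6° V = 55.23 - j30.11 V.
Step 6 — Ohm's law: I = V / Z_total = (55.23 - j30.11) / (905.9 - j7.186) = 0.06122 - j0.03275 A.
Step 7 — Convert to polar: |I| = 0.06943 A, ∠I = -28.1°.

I = 0.06943∠-28.1° A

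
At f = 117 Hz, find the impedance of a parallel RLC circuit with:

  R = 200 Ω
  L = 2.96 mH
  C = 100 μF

Step 1 — Angular frequency: ω = 2π·f = 2π·117 = 735.1 rad/s.
Step 2 — Component impedances:
  R: Z = R = 200 Ω
  L: Z = jωL = j·735.1·0.00296 = 0 + j2.176 Ω
  C: Z = 1/(jωC) = -j/(ω·C) = 0 - j13.6 Ω
Step 3 — Parallel combination: 1/Z_total = 1/R + 1/L + 1/C; Z_total = 0.03354 + j2.59 Ω = 2.59∠89.3° Ω.

Z = 0.03354 + j2.59 Ω = 2.59∠89.3° Ω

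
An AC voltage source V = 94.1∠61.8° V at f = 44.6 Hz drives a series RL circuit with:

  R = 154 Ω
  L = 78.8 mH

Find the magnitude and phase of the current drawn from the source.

Step 1 — Angular frequency: ω = 2π·f = 2π·44.6 = 280.2 rad/s.
Step 2 — Component impedances:
  R: Z = R = 154 Ω
  L: Z = jωL = j·280.2·0.0788 = 0 + j22.08 Ω
Step 3 — Series combination: Z_total = R + L = 154 + j22.08 Ω = 155.6∠8.2° Ω.
Step 4 — Source phasor: V = 94.1∠61.8° V = 44.47 + j82.93 V.
Step 5 — Ohm's law: I = V / Z_total = (44.47 + j82.93) / (154 + j22.08) = 0.3586 + j0.4871 A.
Step 6 — Convert to polar: |I| = 0.6049 A, ∠I = 53.6°.

I = 0.6049∠53.6° A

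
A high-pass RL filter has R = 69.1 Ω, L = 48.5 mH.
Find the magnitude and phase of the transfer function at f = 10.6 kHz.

Step 1 — Angular frequency: ω = 2π·1.06e+04 = 6.66e+04 rad/s.
Step 2 — Transfer function: H(jω) = jωL/(R + jωL).
Step 3 — Numerator jωL = j·3230; denominator R + jωL = 69.1 + j3230.
Step 4 — H = 0.9995 + j0.02138.
Step 5 — Magnitude: |H| = 0.9998 (-0.0 dB); phase: φ = 1.2°.

|H| = 0.9998 (-0.0 dB), φ = 1.2°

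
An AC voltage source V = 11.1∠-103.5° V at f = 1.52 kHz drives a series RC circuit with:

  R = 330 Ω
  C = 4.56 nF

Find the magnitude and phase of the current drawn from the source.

Step 1 — Angular frequency: ω = 2π·f = 2π·1520 = 9550 rad/s.
Step 2 — Component impedances:
  R: Z = R = 330 Ω
  C: Z = 1/(jωC) = -j/(ω·C) = 0 - j2.296e+04 Ω
Step 3 — Series combination: Z_total = R + C = 330 - j2.296e+04 Ω = 2.296e+04∠-89.2° Ω.
Step 4 — Source phasor: V = 11.1∠-103.5° V = -2.591 - j10.79 V.
Step 5 — Ohm's law: I = V / Z_total = (-2.591 - j10.79) / (330 - j2.296e+04) = 0.0004683 - j0.0001196 A.
Step 6 — Convert to polar: |I| = 0.0004834 A, ∠I = -14.3°.

I = 0.0004834∠-14.3° A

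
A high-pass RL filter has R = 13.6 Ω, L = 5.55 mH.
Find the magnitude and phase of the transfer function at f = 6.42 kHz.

Step 1 — Angular frequency: ω = 2π·6420 = 4.034e+04 rad/s.
Step 2 — Transfer function: H(jω) = jωL/(R + jωL).
Step 3 — Numerator jωL = j·223.9; denominator R + jωL = 13.6 + j223.9.
Step 4 — H = 0.9963 + j0.06052.
Step 5 — Magnitude: |H| = 0.9982 (-0.0 dB); phase: φ = 3.5°.

|H| = 0.9982 (-0.0 dB), φ = 3.5°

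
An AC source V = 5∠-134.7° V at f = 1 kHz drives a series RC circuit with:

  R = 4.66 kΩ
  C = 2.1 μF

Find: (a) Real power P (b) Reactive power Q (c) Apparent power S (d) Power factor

Step 1 — Angular frequency: ω = 2π·f = 2π·1000 = 6283 rad/s.
Step 2 — Component impedances:
  R: Z = R = 4660 Ω
  C: Z = 1/(jωC) = -j/(ω·C) = 0 - j75.79 Ω
Step 3 — Series combination: Z_total = R + C = 4660 - j75.79 Ω = 4661∠-0.9° Ω.
Step 4 — Source phasor: V = 5∠-134.7° V = -3.517 - j3.554 V.
Step 5 — Current: I = V / Z = -0.0007421 - j0.0007747 A = 0.001073∠-133.8° A.
Step 6 — Complex power: S = V·I* = 0.005363 - j8.723e-05 VA.
Step 7 — Real power: P = Re(S) = 0.005363 W.
Step 8 — Reactive power: Q = Im(S) = -8.723e-05 VAR.
Step 9 — Apparent power: |S| = 0.005364 VA.
Step 10 — Power factor: PF = P/|S| = 0.9999 (leading).

(a) P = 0.005363 W  (b) Q = -8.723e-05 VAR  (c) S = 0.005364 VA  (d) PF = 0.9999 (leading)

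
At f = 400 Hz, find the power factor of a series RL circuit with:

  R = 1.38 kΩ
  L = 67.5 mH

Step 1 — Angular frequency: ω = 2π·f = 2π·400 = 2513 rad/s.
Step 2 — Component impedances:
  R: Z = R = 1380 Ω
  L: Z = jωL = j·2513·0.0675 = 0 + j169.6 Ω
Step 3 — Series combination: Z_total = R + L = 1380 + j169.6 Ω = 1390∠7.0° Ω.
Step 4 — Power factor: PF = cos(φ) = Re(Z)/|Z| = 1380/1390.4 = 0.9925.
Step 5 — Type: Im(Z) = 169.6 ⇒ lagging (phase φ = 7.0°).

PF = 0.9925 (lagging, φ = 7.0°)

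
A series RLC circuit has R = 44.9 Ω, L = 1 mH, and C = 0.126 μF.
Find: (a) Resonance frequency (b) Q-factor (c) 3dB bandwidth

Step 1 — Resonance: ω₀ = 1/√(LC) = 1/√(0.001·1.26e-07) = 8.909e+04 rad/s.
Step 2 — f₀ = ω₀/(2π) = 1.418e+04 Hz.
Step 3 — Series Q: Q = ω₀L/R = 8.909e+04·0.001/44.9 = 1.984.
Step 4 — Bandwidth: Δω = ω₀/Q = 4.49e+04 rad/s; BW = Δω/(2π) = 7146 Hz.

(a) f₀ = 1.418e+04 Hz  (b) Q = 1.984  (c) BW = 7146 Hz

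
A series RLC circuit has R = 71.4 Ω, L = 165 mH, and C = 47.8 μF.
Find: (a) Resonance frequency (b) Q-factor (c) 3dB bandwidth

Step 1 — Resonance: ω₀ = 1/√(LC) = 1/√(0.165·4.78e-05) = 356.1 rad/s.
Step 2 — f₀ = ω₀/(2π) = 56.67 Hz.
Step 3 — Series Q: Q = ω₀L/R = 356.1·0.165/71.4 = 0.8229.
Step 4 — Bandwidth: Δω = ω₀/Q = 432.7 rad/s; BW = Δω/(2π) = 68.87 Hz.

(a) f₀ = 56.67 Hz  (b) Q = 0.8229  (c) BW = 68.87 Hz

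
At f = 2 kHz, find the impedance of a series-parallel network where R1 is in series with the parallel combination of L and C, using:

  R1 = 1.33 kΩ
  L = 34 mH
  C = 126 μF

Step 1 — Angular frequency: ω = 2π·f = 2π·2000 = 1.257e+04 rad/s.
Step 2 — Component impedances:
  R1: Z = R = 1330 Ω
  L: Z = jωL = j·1.257e+04·0.034 = 0 + j427.3 Ω
  C: Z = 1/(jωC) = -j/(ω·C) = 0 - j0.6316 Ω
Step 3 — Parallel branch: L || C = 1/(1/L + 1/C) = 0 - j0.6325 Ω.
Step 4 — Series with R1: Z_total = R1 + (L || C) = 1330 - j0.6325 Ω = 1330∠-0.0° Ω.

Z = 1330 - j0.6325 Ω = 1330∠-0.0° Ω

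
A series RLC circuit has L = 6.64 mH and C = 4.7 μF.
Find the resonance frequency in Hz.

Step 1 — Resonance condition Im(Z)=0 gives ω₀ = 1/√(LC).
Step 2 — ω₀ = 1/√(0.00664·4.7e-06) = 5661 rad/s.
Step 3 — f₀ = ω₀/(2π) = 900.9 Hz.

f₀ = 900.9 Hz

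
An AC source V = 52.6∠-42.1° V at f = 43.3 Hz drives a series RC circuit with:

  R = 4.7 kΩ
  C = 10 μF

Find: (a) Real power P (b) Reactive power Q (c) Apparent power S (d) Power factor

Step 1 — Angular frequency: ω = 2π·f = 2π·43.3 = 272.1 rad/s.
Step 2 — Component impedances:
  R: Z = R = 4700 Ω
  C: Z = 1/(jωC) = -j/(ω·C) = 0 - j367.6 Ω
Step 3 — Series combination: Z_total = R + C = 4700 - j367.6 Ω = 4714∠-4.5° Ω.
Step 4 — Source phasor: V = 52.6∠-42.1° V = 39.03 - j35.26 V.
Step 5 — Current: I = V / Z = 0.008837 - j0.006812 A = 0.01116∠-37.6° A.
Step 6 — Complex power: S = V·I* = 0.5851 - j0.04576 VA.
Step 7 — Real power: P = Re(S) = 0.5851 W.
Step 8 — Reactive power: Q = Im(S) = -0.04576 VAR.
Step 9 — Apparent power: |S| = 0.5869 VA.
Step 10 — Power factor: PF = P/|S| = 0.997 (leading).

(a) P = 0.5851 W  (b) Q = -0.04576 VAR  (c) S = 0.5869 VA  (d) PF = 0.997 (leading)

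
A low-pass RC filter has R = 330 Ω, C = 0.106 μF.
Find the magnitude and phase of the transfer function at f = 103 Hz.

Step 1 — Angular frequency: ω = 2π·103 = 647.2 rad/s.
Step 2 — Transfer function: H(jω) = 1/(1 + jωRC).
Step 3 — Denominator: 1 + jωRC = 1 + j·647.2·330·1.06e-07 = 1 + j0.02264.
Step 4 — H = 0.9995 - j0.02263.
Step 5 — Magnitude: |H| = 0.9997 (-0.0 dB); phase: φ = -1.3°.

|H| = 0.9997 (-0.0 dB), φ = -1.3°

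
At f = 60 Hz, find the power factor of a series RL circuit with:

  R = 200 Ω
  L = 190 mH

Step 1 — Angular frequency: ω = 2π·f = 2π·60 = 377 rad/s.
Step 2 — Component impedances:
  R: Z = R = 200 Ω
  L: Z = jωL = j·377·0.19 = 0 + j71.63 Ω
Step 3 — Series combination: Z_total = R + L = 200 + j71.63 Ω = 212.4∠19.7° Ω.
Step 4 — Power factor: PF = cos(φ) = Re(Z)/|Z| = 200/212.44 = 0.9414.
Step 5 — Type: Im(Z) = 71.63 ⇒ lagging (phase φ = 19.7°).

PF = 0.9414 (lagging, φ = 19.7°)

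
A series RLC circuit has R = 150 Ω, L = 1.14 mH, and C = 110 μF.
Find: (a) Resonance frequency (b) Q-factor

Step 1 — Resonance condition Im(Z)=0 gives ω₀ = 1/√(LC).
Step 2 — ω₀ = 1/√(0.00114·0.00011) = 2824 rad/s.
Step 3 — f₀ = ω₀/(2π) = 449.4 Hz.
Step 4 — Series Q: Q = ω₀L/R = 2824·0.00114/150 = 0.02146.

(a) f₀ = 449.4 Hz  (b) Q = 0.02146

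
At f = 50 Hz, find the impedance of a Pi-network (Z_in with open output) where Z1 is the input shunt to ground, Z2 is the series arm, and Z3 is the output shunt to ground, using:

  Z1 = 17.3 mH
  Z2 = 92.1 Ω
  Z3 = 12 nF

Step 1 — Angular frequency: ω = 2π·f = 2π·50 = 314.2 rad/s.
Step 2 — Component impedances:
  Z1: Z = jωL = j·314.2·0.0173 = 0 + j5.435 Ω
  Z2: Z = R = 92.1 Ω
  Z3: Z = 1/(jωC) = -j/(ω·C) = 0 - j2.653e+05 Ω
Step 3 — With open output, the series arm Z2 and the output shunt Z3 appear in series to ground: Z2 + Z3 = 92.1 - j2.653e+05 Ω.
Step 4 — Parallel with input shunt Z1: Z_in = Z1 || (Z2 + Z3) = 3.867e-08 + j5.435 Ω = 5.435∠90.0° Ω.

Z = 3.867e-08 + j5.435 Ω = 5.435∠90.0° Ω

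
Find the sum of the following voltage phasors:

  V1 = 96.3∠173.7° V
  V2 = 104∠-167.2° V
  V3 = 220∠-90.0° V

Step 1 — Convert each phasor to rectangular form:
  V1 = 96.3·(cos(173.7°) + j·sin(173.7°)) = -95.72 + j10.57 V
  V2 = 104·(cos(-167.2°) + j·sin(-167.2°)) = -101.4 - j23.04 V
  V3 = 220·(cos(-90.0°) + j·sin(-90.0°)) = 0 - j220 V
Step 2 — Sum components: V_total = -197.1 - j232.5 V.
Step 3 — Convert to polar: |V_total| = 304.8 V, ∠V_total = -130.3°.

V_total = 304.8∠-130.3° V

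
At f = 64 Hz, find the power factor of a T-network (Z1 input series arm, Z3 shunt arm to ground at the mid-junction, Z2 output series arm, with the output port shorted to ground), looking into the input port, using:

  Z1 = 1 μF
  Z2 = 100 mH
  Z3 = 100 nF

Step 1 — Angular frequency: ω = 2π·f = 2π·64 = 402.1 rad/s.
Step 2 — Component impedances:
  Z1: Z = 1/(jωC) = -j/(ω·C) = 0 - j2487 Ω
  Z2: Z = jωL = j·402.1·0.1 = 0 + j40.21 Ω
  Z3: Z = 1/(jωC) = -j/(ω·C) = 0 - j2.487e+04 Ω
Step 3 — With the output port shorted to ground, the output series arm Z2 runs from the junction to ground; the shunt arm Z3 also runs from the junction to ground. They appear in parallel: Z3 || Z2 = 0 + j40.28 Ω.
Step 4 — Series with input arm Z1: Z_in = Z1 + (Z3 || Z2) = 0 - j2447 Ω = 2447∠-90.0° Ω.
Step 5 — Power factor: PF = cos(φ) = Re(Z)/|Z| = 0/2447 = 0.
Step 6 — Type: Im(Z) = -2447 ⇒ leading (phase φ = -90.0°).

PF = 0 (leading, φ = -90.0°)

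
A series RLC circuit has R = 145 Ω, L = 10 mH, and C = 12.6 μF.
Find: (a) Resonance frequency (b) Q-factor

Step 1 — Resonance condition Im(Z)=0 gives ω₀ = 1/√(LC).
Step 2 — ω₀ = 1/√(0.01·1.26e-05) = 2817 rad/s.
Step 3 — f₀ = ω₀/(2π) = 448.4 Hz.
Step 4 — Series Q: Q = ω₀L/R = 2817·0.01/145 = 0.1943.

(a) f₀ = 448.4 Hz  (b) Q = 0.1943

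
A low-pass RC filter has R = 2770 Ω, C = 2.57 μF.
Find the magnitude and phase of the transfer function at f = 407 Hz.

Step 1 — Angular frequency: ω = 2π·407 = 2557 rad/s.
Step 2 — Transfer function: H(jω) = 1/(1 + jωRC).
Step 3 — Denominator: 1 + jωRC = 1 + j·2557·2770·2.57e-06 = 1 + j18.2.
Step 4 — H = 0.003008 - j0.05477.
Step 5 — Magnitude: |H| = 0.05485 (-25.2 dB); phase: φ = -86.9°.

|H| = 0.05485 (-25.2 dB), φ = -86.9°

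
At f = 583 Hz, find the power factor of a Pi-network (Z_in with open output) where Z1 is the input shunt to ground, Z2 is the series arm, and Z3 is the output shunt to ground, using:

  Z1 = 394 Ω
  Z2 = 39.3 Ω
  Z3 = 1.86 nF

Step 1 — Angular frequency: ω = 2π·f = 2π·583 = 3663 rad/s.
Step 2 — Component impedances:
  Z1: Z = R = 394 Ω
  Z2: Z = R = 39.3 Ω
  Z3: Z = 1/(jωC) = -j/(ω·C) = 0 - j1.468e+05 Ω
Step 3 — With open output, the series arm Z2 and the output shunt Z3 appear in series to ground: Z2 + Z3 = 39.3 - j1.468e+05 Ω.
Step 4 — Parallel with input shunt Z1: Z_in = Z1 || (Z2 + Z3) = 394 - j1.058 Ω = 394∠-0.2° Ω.
Step 5 — Power factor: PF = cos(φ) = Re(Z)/|Z| = 394/394 = 1.
Step 6 — Type: Im(Z) = -1.058 ⇒ leading (phase φ = -0.2°).

PF = 1 (leading, φ = -0.2°)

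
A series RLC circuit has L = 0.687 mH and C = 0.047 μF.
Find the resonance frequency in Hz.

Step 1 — Resonance condition Im(Z)=0 gives ω₀ = 1/√(LC).
Step 2 — ω₀ = 1/√(0.000687·4.7e-08) = 1.76e+05 rad/s.
Step 3 — f₀ = ω₀/(2π) = 2.801e+04 Hz.

f₀ = 2.801e+04 Hz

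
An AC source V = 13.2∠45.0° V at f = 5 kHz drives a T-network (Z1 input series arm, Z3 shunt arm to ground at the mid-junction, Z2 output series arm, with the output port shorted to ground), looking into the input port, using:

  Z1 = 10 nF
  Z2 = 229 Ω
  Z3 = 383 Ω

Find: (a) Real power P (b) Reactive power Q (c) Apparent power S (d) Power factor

Step 1 — Angular frequency: ω = 2π·f = 2π·5000 = 3.142e+04 rad/s.
Step 2 — Component impedances:
  Z1: Z = 1/(jωC) = -j/(ω·C) = 0 - j3183 Ω
  Z2: Z = R = 229 Ω
  Z3: Z = R = 383 Ω
Step 3 — With the output port shorted to ground, the output series arm Z2 runs from the junction to ground; the shunt arm Z3 also runs from the junction to ground. They appear in parallel: Z3 || Z2 = 143.3 Ω.
Step 4 — Series with input arm Z1: Z_in = Z1 + (Z3 || Z2) = 143.3 - j3183 Ω = 3186∠-87.4° Ω.
Step 5 — Source phasor: V = 13.2∠45.0° V = 9.334 + j9.334 V.
Step 6 — Current: I = V / Z = -0.002795 + j0.003058 A = 0.004143∠132.4° A.
Step 7 — Complex power: S = V·I* = 0.00246 - j0.05463 VA.
Step 8 — Real power: P = Re(S) = 0.00246 W.
Step 9 — Reactive power: Q = Im(S) = -0.05463 VAR.
Step 10 — Apparent power: |S| = 0.05468 VA.
Step 11 — Power factor: PF = P/|S| = 0.04498 (leading).

(a) P = 0.00246 W  (b) Q = -0.05463 VAR  (c) S = 0.05468 VA  (d) PF = 0.04498 (leading)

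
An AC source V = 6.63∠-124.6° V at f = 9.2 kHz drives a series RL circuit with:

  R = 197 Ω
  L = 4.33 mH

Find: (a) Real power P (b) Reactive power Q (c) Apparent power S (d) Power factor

Step 1 — Angular frequency: ω = 2π·f = 2π·9200 = 5.781e+04 rad/s.
Step 2 — Component impedances:
  R: Z = R = 197 Ω
  L: Z = jωL = j·5.781e+04·0.00433 = 0 + j250.3 Ω
Step 3 — Series combination: Z_total = R + L = 197 + j250.3 Ω = 318.5∠51.8° Ω.
Step 4 — Source phasor: V = 6.63∠-124.6° V = -3.765 - j5.457 V.
Step 5 — Current: I = V / Z = -0.02077 - j0.001309 A = 0.02081∠-176.4° A.
Step 6 — Complex power: S = V·I* = 0.08535 + j0.1084 VA.
Step 7 — Real power: P = Re(S) = 0.08535 W.
Step 8 — Reactive power: Q = Im(S) = 0.1084 VAR.
Step 9 — Apparent power: |S| = 0.138 VA.
Step 10 — Power factor: PF = P/|S| = 0.6185 (lagging).

(a) P = 0.08535 W  (b) Q = 0.1084 VAR  (c) S = 0.138 VA  (d) PF = 0.6185 (lagging)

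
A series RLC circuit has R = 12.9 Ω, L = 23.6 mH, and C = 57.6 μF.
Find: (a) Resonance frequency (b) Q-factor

Step 1 — Resonance condition Im(Z)=0 gives ω₀ = 1/√(LC).
Step 2 — ω₀ = 1/√(0.0236·5.76e-05) = 857.7 rad/s.
Step 3 — f₀ = ω₀/(2π) = 136.5 Hz.
Step 4 — Series Q: Q = ω₀L/R = 857.7·0.0236/12.9 = 1.569.

(a) f₀ = 136.5 Hz  (b) Q = 1.569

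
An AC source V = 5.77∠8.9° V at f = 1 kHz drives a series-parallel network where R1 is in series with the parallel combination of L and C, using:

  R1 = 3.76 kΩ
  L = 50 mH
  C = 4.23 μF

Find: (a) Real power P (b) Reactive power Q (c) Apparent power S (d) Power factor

Step 1 — Angular frequency: ω = 2π·f = 2π·1000 = 6283 rad/s.
Step 2 — Component impedances:
  R1: Z = R = 3760 Ω
  L: Z = jωL = j·6283·0.05 = 0 + j314.2 Ω
  C: Z = 1/(jωC) = -j/(ω·C) = 0 - j37.63 Ω
Step 3 — Parallel branch: L || C = 1/(1/L + 1/C) = 0 - j42.74 Ω.
Step 4 — Series with R1: Z_total = R1 + (L || C) = 3760 - j42.74 Ω = 3760∠-0.7° Ω.
Step 5 — Source phasor: V = 5.77∠8.9° V = 5.701 + j0.8927 V.
Step 6 — Current: I = V / Z = 0.001513 + j0.0002546 A = 0.001534∠9.6° A.
Step 7 — Complex power: S = V·I* = 0.008853 - j0.0001006 VA.
Step 8 — Real power: P = Re(S) = 0.008853 W.
Step 9 — Reactive power: Q = Im(S) = -0.0001006 VAR.
Step 10 — Apparent power: |S| = 0.008854 VA.
Step 11 — Power factor: PF = P/|S| = 0.9999 (leading).

(a) P = 0.008853 W  (b) Q = -0.0001006 VAR  (c) S = 0.008854 VA  (d) PF = 0.9999 (leading)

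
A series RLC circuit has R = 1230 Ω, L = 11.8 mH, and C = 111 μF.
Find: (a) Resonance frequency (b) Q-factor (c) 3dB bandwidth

Step 1 — Resonance condition Im(Z)=0 gives ω₀ = 1/√(LC).
Step 2 — ω₀ = 1/√(0.0118·0.000111) = 873.8 rad/s.
Step 3 — f₀ = ω₀/(2π) = 139.1 Hz.
Step 4 — Series Q: Q = ω₀L/R = 873.8·0.0118/1230 = 0.008383.
Step 5 — 3dB bandwidth: Δω = ω₀/Q = 1.042e+05 rad/s; BW = Δω/(2π) = 1.659e+04 Hz.

(a) f₀ = 139.1 Hz  (b) Q = 0.008383  (c) BW = 1.659e+04 Hz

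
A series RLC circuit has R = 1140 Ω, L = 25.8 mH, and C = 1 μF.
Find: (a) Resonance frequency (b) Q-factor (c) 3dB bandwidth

Step 1 — Resonance condition Im(Z)=0 gives ω₀ = 1/√(LC).
Step 2 — ω₀ = 1/√(0.0258·1e-06) = 6226 rad/s.
Step 3 — f₀ = ω₀/(2π) = 990.9 Hz.
Step 4 — Series Q: Q = ω₀L/R = 6226·0.0258/1140 = 0.1409.
Step 5 — 3dB bandwidth: Δω = ω₀/Q = 4.419e+04 rad/s; BW = Δω/(2π) = 7032 Hz.

(a) f₀ = 990.9 Hz  (b) Q = 0.1409  (c) BW = 7032 Hz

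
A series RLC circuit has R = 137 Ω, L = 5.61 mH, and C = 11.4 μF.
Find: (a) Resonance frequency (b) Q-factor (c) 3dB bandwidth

Step 1 — Resonance condition Im(Z)=0 gives ω₀ = 1/√(LC).
Step 2 — ω₀ = 1/√(0.00561·1.14e-05) = 3954 rad/s.
Step 3 — f₀ = ω₀/(2π) = 629.3 Hz.
Step 4 — Series Q: Q = ω₀L/R = 3954·0.00561/137 = 0.1619.
Step 5 — 3dB bandwidth: Δω = ω₀/Q = 2.442e+04 rad/s; BW = Δω/(2π) = 3887 Hz.

(a) f₀ = 629.3 Hz  (b) Q = 0.1619  (c) BW = 3887 Hz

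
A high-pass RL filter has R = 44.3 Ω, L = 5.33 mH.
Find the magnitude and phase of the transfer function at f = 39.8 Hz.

Step 1 — Angular frequency: ω = 2π·39.8 = 250.1 rad/s.
Step 2 — Transfer function: H(jω) = jωL/(R + jωL).
Step 3 — Numerator jωL = j·1.333; denominator R + jωL = 44.3 + j1.333.
Step 4 — H = 0.0009044 + j0.03006.
Step 5 — Magnitude: |H| = 0.03007 (-30.4 dB); phase: φ = 88.3°.

|H| = 0.03007 (-30.4 dB), φ = 88.3°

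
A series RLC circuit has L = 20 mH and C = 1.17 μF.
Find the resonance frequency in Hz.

Step 1 — Resonance condition Im(Z)=0 gives ω₀ = 1/√(LC).
Step 2 — ω₀ = 1/√(0.02·1.17e-06) = 6537 rad/s.
Step 3 — f₀ = ω₀/(2π) = 1040 Hz.

f₀ = 1040 Hz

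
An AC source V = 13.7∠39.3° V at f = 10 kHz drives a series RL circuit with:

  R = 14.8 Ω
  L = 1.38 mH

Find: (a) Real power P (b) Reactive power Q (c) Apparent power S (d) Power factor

Step 1 — Angular frequency: ω = 2π·f = 2π·1e+04 = 6.283e+04 rad/s.
Step 2 — Component impedances:
  R: Z = R = 14.8 Ω
  L: Z = jωL = j·6.283e+04·0.00138 = 0 + j86.71 Ω
Step 3 — Series combination: Z_total = R + L = 14.8 + j86.71 Ω = 87.96∠80.3° Ω.
Step 4 — Source phasor: V = 13.7∠39.3° V = 10.6 + j8.677 V.
Step 5 — Current: I = V / Z = 0.1175 - j0.1022 A = 0.1557∠-41.0° A.
Step 6 — Complex power: S = V·I* = 0.359 + j2.103 VA.
Step 7 — Real power: P = Re(S) = 0.359 W.
Step 8 — Reactive power: Q = Im(S) = 2.103 VAR.
Step 9 — Apparent power: |S| = 2.134 VA.
Step 10 — Power factor: PF = P/|S| = 0.1683 (lagging).

(a) P = 0.359 W  (b) Q = 2.103 VAR  (c) S = 2.134 VA  (d) PF = 0.1683 (lagging)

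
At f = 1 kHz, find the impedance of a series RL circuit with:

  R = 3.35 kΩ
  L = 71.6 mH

Step 1 — Angular frequency: ω = 2π·f = 2π·1000 = 6283 rad/s.
Step 2 — Component impedances:
  R: Z = R = 3350 Ω
  L: Z = jωL = j·6283·0.0716 = 0 + j449.9 Ω
Step 3 — Series combination: Z_total = R + L = 3350 + j449.9 Ω = 3380∠7.6° Ω.

Z = 3350 + j449.9 Ω = 3380∠7.6° Ω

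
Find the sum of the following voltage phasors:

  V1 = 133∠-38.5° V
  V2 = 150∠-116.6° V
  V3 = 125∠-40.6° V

Step 1 — Convert each phasor to rectangular form:
  V1 = 133·(cos(-38.5°) + j·sin(-38.5°)) = 104.1 - j82.79 V
  V2 = 150·(cos(-116.6°) + j·sin(-116.6°)) = -67.16 - j134.1 V
  V3 = 125·(cos(-40.6°) + j·sin(-40.6°)) = 94.91 - j81.35 V
Step 2 — Sum components: V_total = 131.8 - j298.3 V.
Step 3 — Convert to polar: |V_total| = 326.1 V, ∠V_total = -66.2°.

V_total = 326.1∠-66.2° V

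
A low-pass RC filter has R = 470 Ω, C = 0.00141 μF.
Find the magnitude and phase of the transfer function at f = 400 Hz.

Step 1 — Angular frequency: ω = 2π·400 = 2513 rad/s.
Step 2 — Transfer function: H(jω) = 1/(1 + jωRC).
Step 3 — Denominator: 1 + jωRC = 1 + j·2513·470·1.41e-09 = 1 + j0.001666.
Step 4 — H = 1 - j0.001666.
Step 5 — Magnitude: |H| = 1 (-0.0 dB); phase: φ = -0.1°.

|H| = 1 (-0.0 dB), φ = -0.1°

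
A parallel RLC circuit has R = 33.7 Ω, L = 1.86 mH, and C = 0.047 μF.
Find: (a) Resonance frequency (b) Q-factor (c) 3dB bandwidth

Step 1 — Resonance: ω₀ = 1/√(LC) = 1/√(0.00186·4.7e-08) = 1.07e+05 rad/s.
Step 2 — f₀ = ω₀/(2π) = 1.702e+04 Hz.
Step 3 — Parallel Q: Q = R/(ω₀L) = 33.7/(1.07e+05·0.00186) = 0.1694.
Step 4 — Bandwidth: Δω = ω₀/Q = 6.314e+05 rad/s; BW = Δω/(2π) = 1.005e+05 Hz.

(a) f₀ = 1.702e+04 Hz  (b) Q = 0.1694  (c) BW = 1.005e+05 Hz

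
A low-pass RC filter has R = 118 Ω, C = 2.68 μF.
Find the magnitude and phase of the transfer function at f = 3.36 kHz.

Step 1 — Angular frequency: ω = 2π·3360 = 2.111e+04 rad/s.
Step 2 — Transfer function: H(jω) = 1/(1 + jωRC).
Step 3 — Denominator: 1 + jωRC = 1 + j·2.111e+04·118·2.68e-06 = 1 + j6.676.
Step 4 — H = 0.02194 - j0.1465.
Step 5 — Magnitude: |H| = 0.1481 (-16.6 dB); phase: φ = -81.5°.

|H| = 0.1481 (-16.6 dB), φ = -81.5°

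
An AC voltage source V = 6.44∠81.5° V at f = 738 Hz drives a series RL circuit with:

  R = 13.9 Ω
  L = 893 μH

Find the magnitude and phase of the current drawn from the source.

Step 1 — Angular frequency: ω = 2π·f = 2π·738 = 4637 rad/s.
Step 2 — Component impedances:
  R: Z = R = 13.9 Ω
  L: Z = jωL = j·4637·0.000893 = 0 + j4.141 Ω
Step 3 — Series combination: Z_total = R + L = 13.9 + j4.141 Ω = 14.5∠16.6° Ω.
Step 4 — Source phasor: V = 6.44∠81.5° V = 0.9519 + j6.369 V.
Step 5 — Ohm's law: I = V / Z_total = (0.9519 + j6.369) / (13.9 + j4.141) = 0.1883 + j0.4021 A.
Step 6 — Convert to polar: |I| = 0.444 A, ∠I = 64.9°.

I = 0.444∠64.9° A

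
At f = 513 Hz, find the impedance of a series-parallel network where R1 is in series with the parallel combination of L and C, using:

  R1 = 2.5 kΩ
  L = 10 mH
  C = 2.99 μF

Step 1 — Angular frequency: ω = 2π·f = 2π·513 = 3223 rad/s.
Step 2 — Component impedances:
  R1: Z = R = 2500 Ω
  L: Z = jωL = j·3223·0.01 = 0 + j32.23 Ω
  C: Z = 1/(jωC) = -j/(ω·C) = 0 - j103.8 Ω
Step 3 — Parallel branch: L || C = 1/(1/L + 1/C) = 0 + j46.76 Ω.
Step 4 — Series with R1: Z_total = R1 + (L || C) = 2500 + j46.76 Ω = 2500∠1.1° Ω.

Z = 2500 + j46.76 Ω = 2500∠1.1° Ω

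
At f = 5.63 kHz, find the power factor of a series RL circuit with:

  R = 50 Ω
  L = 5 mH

Step 1 — Angular frequency: ω = 2π·f = 2π·5630 = 3.537e+04 rad/s.
Step 2 — Component impedances:
  R: Z = R = 50 Ω
  L: Z = jωL = j·3.537e+04·0.005 = 0 + j176.9 Ω
Step 3 — Series combination: Z_total = R + L = 50 + j176.9 Ω = 183.8∠74.2° Ω.
Step 4 — Power factor: PF = cos(φ) = Re(Z)/|Z| = 50/183.8 = 0.272.
Step 5 — Type: Im(Z) = 176.9 ⇒ lagging (phase φ = 74.2°).

PF = 0.272 (lagging, φ = 74.2°)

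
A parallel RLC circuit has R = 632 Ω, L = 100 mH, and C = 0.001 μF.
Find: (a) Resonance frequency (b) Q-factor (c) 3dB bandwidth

Step 1 — Resonance: ω₀ = 1/√(LC) = 1/√(0.1·1e-09) = 1e+05 rad/s.
Step 2 — f₀ = ω₀/(2π) = 1.592e+04 Hz.
Step 3 — Parallel Q: Q = R/(ω₀L) = 632/(1e+05·0.1) = 0.0632.
Step 4 — Bandwidth: Δω = ω₀/Q = 1.582e+06 rad/s; BW = Δω/(2π) = 2.518e+05 Hz.

(a) f₀ = 1.592e+04 Hz  (b) Q = 0.0632  (c) BW = 2.518e+05 Hz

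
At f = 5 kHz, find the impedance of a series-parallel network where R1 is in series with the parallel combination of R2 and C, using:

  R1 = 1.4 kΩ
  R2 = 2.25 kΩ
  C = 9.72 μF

Step 1 — Angular frequency: ω = 2π·f = 2π·5000 = 3.142e+04 rad/s.
Step 2 — Component impedances:
  R1: Z = R = 1400 Ω
  R2: Z = R = 2250 Ω
  C: Z = 1/(jωC) = -j/(ω·C) = 0 - j3.275 Ω
Step 3 — Parallel branch: R2 || C = 1/(1/R2 + 1/C) = 0.004766 - j3.275 Ω.
Step 4 — Series with R1: Z_total = R1 + (R2 || C) = 1400 - j3.275 Ω = 1400∠-0.1° Ω.

Z = 1400 - j3.275 Ω = 1400∠-0.1° Ω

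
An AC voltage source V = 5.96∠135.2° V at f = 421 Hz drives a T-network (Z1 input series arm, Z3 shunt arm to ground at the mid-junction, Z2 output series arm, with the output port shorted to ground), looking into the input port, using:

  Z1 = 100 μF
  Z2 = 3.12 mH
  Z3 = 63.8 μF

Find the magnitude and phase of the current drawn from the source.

Step 1 — Angular frequency: ω = 2π·f = 2π·421 = 2645 rad/s.
Step 2 — Component impedances:
  Z1: Z = 1/(jωC) = -j/(ω·C) = 0 - j3.78 Ω
  Z2: Z = jωL = j·2645·0.00312 = 0 + j8.253 Ω
  Z3: Z = 1/(jωC) = -j/(ω·C) = 0 - j5.925 Ω
Step 3 — With the output port shorted to ground, the output series arm Z2 runs from the junction to ground; the shunt arm Z3 also runs from the junction to ground. They appear in parallel: Z3 || Z2 = 0 - j21.01 Ω.
Step 4 — Series with input arm Z1: Z_in = Z1 + (Z3 || Z2) = 0 - j24.79 Ω = 24.79∠-90.0° Ω.
Step 5 — Source phasor: V = 5.96∠135.2° V = -4.229 + j4.2 V.
Step 6 — Ohm's law: I = V / Z_total = (-4.229 + j4.2) / (0 - j24.79) = -0.1694 - j0.1706 A.
Step 7 — Convert to polar: |I| = 0.2404 A, ∠I = -134.8°.

I = 0.2404∠-134.8° A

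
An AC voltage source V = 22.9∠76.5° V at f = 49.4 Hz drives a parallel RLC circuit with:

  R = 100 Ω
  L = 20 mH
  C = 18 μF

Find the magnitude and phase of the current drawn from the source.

Step 1 — Angular frequency: ω = 2π·f = 2π·49.4 = 310.4 rad/s.
Step 2 — Component impedances:
  R: Z = R = 100 Ω
  L: Z = jωL = j·310.4·0.02 = 0 + j6.208 Ω
  C: Z = 1/(jωC) = -j/(ω·C) = 0 - j179 Ω
Step 3 — Parallel combination: 1/Z_total = 1/R + 1/L + 1/C; Z_total = 0.4119 + j6.404 Ω = 6.418∠86.3° Ω.
Step 4 — Source phasor: V = 22.9∠76.5° V = 5.346 + j22.27 V.
Step 5 — Ohm's law: I = V / Z_total = (5.346 + j22.27) / (0.4119 + j6.404) = 3.516 - j0.6086 A.
Step 6 — Convert to polar: |I| = 3.568 A, ∠I = -9.8°.

I = 3.568∠-9.8° A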